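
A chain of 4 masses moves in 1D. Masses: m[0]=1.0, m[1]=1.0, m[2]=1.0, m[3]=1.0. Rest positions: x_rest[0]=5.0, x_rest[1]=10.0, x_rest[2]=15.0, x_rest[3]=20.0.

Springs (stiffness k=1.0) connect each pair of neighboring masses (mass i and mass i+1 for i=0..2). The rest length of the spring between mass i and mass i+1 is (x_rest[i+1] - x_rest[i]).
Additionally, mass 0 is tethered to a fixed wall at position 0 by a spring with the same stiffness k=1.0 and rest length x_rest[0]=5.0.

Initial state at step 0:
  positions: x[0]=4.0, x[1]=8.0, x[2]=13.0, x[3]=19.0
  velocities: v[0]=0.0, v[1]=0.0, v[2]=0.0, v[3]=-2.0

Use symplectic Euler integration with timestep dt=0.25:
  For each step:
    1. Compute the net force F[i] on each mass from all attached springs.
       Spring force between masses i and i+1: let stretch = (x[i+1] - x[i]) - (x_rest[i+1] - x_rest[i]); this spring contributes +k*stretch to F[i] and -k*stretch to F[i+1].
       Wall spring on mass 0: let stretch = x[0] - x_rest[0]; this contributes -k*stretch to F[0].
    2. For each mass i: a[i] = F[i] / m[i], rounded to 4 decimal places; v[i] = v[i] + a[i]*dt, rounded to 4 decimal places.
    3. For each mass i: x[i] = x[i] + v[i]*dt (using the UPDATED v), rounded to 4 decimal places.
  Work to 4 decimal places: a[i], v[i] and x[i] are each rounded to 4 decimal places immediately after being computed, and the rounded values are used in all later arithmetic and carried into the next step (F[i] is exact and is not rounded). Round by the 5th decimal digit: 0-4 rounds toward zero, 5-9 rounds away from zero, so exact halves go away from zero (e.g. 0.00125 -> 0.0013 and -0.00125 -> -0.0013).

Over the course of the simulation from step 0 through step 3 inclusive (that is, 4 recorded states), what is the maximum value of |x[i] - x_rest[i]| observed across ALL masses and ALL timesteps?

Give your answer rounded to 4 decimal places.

Answer: 2.7158

Derivation:
Step 0: x=[4.0000 8.0000 13.0000 19.0000] v=[0.0000 0.0000 0.0000 -2.0000]
Step 1: x=[4.0000 8.0625 13.0625 18.4375] v=[0.0000 0.2500 0.2500 -2.2500]
Step 2: x=[4.0039 8.1836 13.1485 17.8516] v=[0.0156 0.4844 0.3438 -2.3438]
Step 3: x=[4.0188 8.3538 13.2181 17.2842] v=[0.0596 0.6807 0.2784 -2.2696]
Max displacement = 2.7158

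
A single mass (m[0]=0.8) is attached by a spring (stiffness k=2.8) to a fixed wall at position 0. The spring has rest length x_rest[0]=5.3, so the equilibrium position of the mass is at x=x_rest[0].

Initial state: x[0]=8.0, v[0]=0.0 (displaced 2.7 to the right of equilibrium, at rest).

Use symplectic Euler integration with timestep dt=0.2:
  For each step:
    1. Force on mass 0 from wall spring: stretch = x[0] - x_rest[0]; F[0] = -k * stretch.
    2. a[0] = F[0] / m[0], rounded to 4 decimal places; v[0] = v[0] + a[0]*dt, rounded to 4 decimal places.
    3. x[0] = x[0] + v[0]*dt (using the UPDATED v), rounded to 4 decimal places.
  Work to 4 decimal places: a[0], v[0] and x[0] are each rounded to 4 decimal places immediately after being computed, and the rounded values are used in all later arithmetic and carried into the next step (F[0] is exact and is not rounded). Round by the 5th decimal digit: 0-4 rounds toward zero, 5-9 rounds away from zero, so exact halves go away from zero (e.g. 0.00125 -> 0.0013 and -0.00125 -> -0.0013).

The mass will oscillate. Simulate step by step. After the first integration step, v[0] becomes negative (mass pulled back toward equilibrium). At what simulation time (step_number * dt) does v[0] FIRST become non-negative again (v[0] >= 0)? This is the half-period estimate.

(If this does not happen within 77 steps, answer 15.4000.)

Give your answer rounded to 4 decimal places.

Step 0: x=[8.0000] v=[0.0000]
Step 1: x=[7.6220] v=[-1.8900]
Step 2: x=[6.9189] v=[-3.5154]
Step 3: x=[5.9892] v=[-4.6486]
Step 4: x=[4.9630] v=[-5.1310]
Step 5: x=[3.9840] v=[-4.8951]
Step 6: x=[3.1892] v=[-3.9739]
Step 7: x=[2.6899] v=[-2.4963]
Step 8: x=[2.5561] v=[-0.6692]
Step 9: x=[2.8064] v=[1.2515]
First v>=0 after going negative at step 9, time=1.8000

Answer: 1.8000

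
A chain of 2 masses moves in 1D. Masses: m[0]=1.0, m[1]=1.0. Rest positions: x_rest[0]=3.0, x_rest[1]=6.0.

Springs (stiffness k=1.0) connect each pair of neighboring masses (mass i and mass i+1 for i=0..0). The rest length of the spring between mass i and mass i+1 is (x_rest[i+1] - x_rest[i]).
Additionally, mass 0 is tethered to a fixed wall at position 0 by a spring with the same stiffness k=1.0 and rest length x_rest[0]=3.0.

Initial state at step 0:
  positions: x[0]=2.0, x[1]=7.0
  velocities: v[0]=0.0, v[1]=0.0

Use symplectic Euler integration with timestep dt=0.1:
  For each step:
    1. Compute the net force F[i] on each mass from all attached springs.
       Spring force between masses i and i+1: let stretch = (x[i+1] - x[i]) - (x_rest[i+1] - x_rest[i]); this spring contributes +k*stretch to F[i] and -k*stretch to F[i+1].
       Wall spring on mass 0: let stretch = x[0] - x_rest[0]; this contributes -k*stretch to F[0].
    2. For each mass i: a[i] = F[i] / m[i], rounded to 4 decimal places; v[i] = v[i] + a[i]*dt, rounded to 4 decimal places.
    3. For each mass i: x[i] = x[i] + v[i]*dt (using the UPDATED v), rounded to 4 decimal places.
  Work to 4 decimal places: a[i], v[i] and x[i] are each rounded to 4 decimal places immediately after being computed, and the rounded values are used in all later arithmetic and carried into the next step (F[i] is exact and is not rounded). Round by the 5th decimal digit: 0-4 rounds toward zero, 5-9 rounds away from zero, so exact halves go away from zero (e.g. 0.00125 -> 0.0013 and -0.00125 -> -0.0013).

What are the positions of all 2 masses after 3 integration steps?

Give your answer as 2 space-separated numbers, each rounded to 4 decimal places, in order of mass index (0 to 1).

Answer: 2.1760 6.8825

Derivation:
Step 0: x=[2.0000 7.0000] v=[0.0000 0.0000]
Step 1: x=[2.0300 6.9800] v=[0.3000 -0.2000]
Step 2: x=[2.0892 6.9405] v=[0.5920 -0.3950]
Step 3: x=[2.1760 6.8825] v=[0.8682 -0.5801]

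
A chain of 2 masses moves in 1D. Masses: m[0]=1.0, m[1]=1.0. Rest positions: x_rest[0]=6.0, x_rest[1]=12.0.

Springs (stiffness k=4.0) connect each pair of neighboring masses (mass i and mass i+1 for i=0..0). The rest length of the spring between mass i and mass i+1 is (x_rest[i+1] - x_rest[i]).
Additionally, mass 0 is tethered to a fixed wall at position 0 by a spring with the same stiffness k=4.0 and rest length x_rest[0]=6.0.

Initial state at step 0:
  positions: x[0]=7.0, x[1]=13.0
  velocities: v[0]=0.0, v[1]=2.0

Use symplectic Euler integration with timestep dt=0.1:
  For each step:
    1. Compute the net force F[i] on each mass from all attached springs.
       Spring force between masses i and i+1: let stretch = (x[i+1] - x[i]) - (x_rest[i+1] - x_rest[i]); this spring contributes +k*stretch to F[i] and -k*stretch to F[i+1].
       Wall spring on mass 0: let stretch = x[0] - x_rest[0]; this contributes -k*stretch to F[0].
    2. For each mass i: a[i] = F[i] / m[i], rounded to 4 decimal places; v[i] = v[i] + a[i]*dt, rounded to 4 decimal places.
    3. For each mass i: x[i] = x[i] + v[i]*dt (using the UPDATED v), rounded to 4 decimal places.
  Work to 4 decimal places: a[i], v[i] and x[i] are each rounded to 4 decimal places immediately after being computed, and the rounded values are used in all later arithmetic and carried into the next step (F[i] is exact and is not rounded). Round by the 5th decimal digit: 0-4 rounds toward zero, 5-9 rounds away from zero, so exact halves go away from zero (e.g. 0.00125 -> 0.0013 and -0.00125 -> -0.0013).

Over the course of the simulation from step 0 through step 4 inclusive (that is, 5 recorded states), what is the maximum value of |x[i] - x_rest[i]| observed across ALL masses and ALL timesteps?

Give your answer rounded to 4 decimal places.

Step 0: x=[7.0000 13.0000] v=[0.0000 2.0000]
Step 1: x=[6.9600 13.2000] v=[-0.4000 2.0000]
Step 2: x=[6.8912 13.3904] v=[-0.6880 1.9040]
Step 3: x=[6.8067 13.5608] v=[-0.8448 1.7043]
Step 4: x=[6.7201 13.7011] v=[-0.8658 1.4027]
Max displacement = 1.7011

Answer: 1.7011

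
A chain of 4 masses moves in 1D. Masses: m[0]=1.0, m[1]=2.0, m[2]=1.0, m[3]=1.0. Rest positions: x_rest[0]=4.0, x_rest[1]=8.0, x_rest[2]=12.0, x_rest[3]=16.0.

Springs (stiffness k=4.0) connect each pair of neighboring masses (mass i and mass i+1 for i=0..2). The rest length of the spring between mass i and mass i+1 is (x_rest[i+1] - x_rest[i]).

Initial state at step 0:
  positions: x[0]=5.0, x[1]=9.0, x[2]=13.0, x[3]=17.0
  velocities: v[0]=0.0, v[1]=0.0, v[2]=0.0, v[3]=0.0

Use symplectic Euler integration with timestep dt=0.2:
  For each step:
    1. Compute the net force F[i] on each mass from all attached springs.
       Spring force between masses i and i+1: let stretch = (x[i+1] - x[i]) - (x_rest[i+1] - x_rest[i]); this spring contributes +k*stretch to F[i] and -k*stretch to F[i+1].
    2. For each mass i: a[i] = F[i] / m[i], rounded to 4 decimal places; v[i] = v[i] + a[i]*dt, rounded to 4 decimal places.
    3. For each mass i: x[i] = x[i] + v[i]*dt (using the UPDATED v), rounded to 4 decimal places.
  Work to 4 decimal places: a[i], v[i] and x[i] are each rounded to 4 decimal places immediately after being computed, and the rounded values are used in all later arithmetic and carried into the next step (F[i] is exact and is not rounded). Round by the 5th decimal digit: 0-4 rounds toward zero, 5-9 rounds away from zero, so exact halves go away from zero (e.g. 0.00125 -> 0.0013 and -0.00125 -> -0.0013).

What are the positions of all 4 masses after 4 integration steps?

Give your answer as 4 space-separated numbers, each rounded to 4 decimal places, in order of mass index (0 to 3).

Step 0: x=[5.0000 9.0000 13.0000 17.0000] v=[0.0000 0.0000 0.0000 0.0000]
Step 1: x=[5.0000 9.0000 13.0000 17.0000] v=[0.0000 0.0000 0.0000 0.0000]
Step 2: x=[5.0000 9.0000 13.0000 17.0000] v=[0.0000 0.0000 0.0000 0.0000]
Step 3: x=[5.0000 9.0000 13.0000 17.0000] v=[0.0000 0.0000 0.0000 0.0000]
Step 4: x=[5.0000 9.0000 13.0000 17.0000] v=[0.0000 0.0000 0.0000 0.0000]

Answer: 5.0000 9.0000 13.0000 17.0000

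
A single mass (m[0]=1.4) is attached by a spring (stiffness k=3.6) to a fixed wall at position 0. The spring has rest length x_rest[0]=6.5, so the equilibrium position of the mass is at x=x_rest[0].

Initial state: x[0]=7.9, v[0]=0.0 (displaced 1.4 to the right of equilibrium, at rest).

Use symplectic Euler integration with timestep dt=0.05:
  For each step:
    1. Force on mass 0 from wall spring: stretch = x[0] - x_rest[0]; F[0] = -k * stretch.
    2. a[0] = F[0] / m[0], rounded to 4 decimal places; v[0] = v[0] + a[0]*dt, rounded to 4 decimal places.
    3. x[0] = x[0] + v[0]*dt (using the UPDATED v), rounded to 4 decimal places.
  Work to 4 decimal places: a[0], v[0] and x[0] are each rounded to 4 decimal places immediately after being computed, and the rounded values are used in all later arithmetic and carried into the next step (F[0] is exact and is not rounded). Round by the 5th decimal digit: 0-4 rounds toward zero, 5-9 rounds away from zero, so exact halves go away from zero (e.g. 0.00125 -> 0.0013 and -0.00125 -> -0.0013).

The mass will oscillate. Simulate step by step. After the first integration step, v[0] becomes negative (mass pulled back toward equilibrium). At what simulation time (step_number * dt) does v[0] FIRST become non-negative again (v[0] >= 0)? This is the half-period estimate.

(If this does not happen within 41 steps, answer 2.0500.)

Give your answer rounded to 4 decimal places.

Step 0: x=[7.9000] v=[0.0000]
Step 1: x=[7.8910] v=[-0.1800]
Step 2: x=[7.8731] v=[-0.3588]
Step 3: x=[7.8463] v=[-0.5353]
Step 4: x=[7.8109] v=[-0.7084]
Step 5: x=[7.7671] v=[-0.8769]
Step 6: x=[7.7151] v=[-1.0398]
Step 7: x=[7.6553] v=[-1.1960]
Step 8: x=[7.5881] v=[-1.3445]
Step 9: x=[7.5139] v=[-1.4844]
Step 10: x=[7.4332] v=[-1.6148]
Step 11: x=[7.3465] v=[-1.7348]
Step 12: x=[7.2543] v=[-1.8436]
Step 13: x=[7.1573] v=[-1.9406]
Step 14: x=[7.0560] v=[-2.0251]
Step 15: x=[6.9512] v=[-2.0966]
Step 16: x=[6.8435] v=[-2.1546]
Step 17: x=[6.7336] v=[-2.1988]
Step 18: x=[6.6222] v=[-2.2288]
Step 19: x=[6.5100] v=[-2.2445]
Step 20: x=[6.3977] v=[-2.2458]
Step 21: x=[6.2861] v=[-2.2326]
Step 22: x=[6.1758] v=[-2.2051]
Step 23: x=[6.0676] v=[-2.1634]
Step 24: x=[5.9622] v=[-2.1078]
Step 25: x=[5.8603] v=[-2.0387]
Step 26: x=[5.7625] v=[-1.9565]
Step 27: x=[5.6694] v=[-1.8617]
Step 28: x=[5.5817] v=[-1.7549]
Step 29: x=[5.4999] v=[-1.6368]
Step 30: x=[5.4245] v=[-1.5082]
Step 31: x=[5.3560] v=[-1.3699]
Step 32: x=[5.2949] v=[-1.2228]
Step 33: x=[5.2415] v=[-1.0679]
Step 34: x=[5.1962] v=[-0.9061]
Step 35: x=[5.1593] v=[-0.7385]
Step 36: x=[5.1310] v=[-0.5661]
Step 37: x=[5.1115] v=[-0.3901]
Step 38: x=[5.1009] v=[-0.2116]
Step 39: x=[5.0993] v=[-0.0317]
Step 40: x=[5.1067] v=[0.1484]
First v>=0 after going negative at step 40, time=2.0000

Answer: 2.0000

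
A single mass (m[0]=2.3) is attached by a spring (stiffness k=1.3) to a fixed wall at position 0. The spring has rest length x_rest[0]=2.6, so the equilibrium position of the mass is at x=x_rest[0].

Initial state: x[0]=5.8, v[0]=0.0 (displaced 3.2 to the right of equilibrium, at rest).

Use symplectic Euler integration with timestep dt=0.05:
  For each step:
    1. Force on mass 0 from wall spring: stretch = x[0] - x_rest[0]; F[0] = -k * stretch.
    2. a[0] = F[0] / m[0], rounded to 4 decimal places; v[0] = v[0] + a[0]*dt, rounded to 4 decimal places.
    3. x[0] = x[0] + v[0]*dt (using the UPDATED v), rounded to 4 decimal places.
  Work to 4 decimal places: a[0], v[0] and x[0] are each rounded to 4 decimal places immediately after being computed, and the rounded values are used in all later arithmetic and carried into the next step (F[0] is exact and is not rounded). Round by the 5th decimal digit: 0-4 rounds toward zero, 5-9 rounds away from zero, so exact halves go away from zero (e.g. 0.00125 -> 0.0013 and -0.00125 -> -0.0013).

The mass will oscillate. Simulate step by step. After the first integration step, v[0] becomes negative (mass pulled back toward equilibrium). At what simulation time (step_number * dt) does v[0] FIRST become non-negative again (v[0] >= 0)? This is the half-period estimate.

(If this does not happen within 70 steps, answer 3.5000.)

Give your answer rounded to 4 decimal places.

Step 0: x=[5.8000] v=[0.0000]
Step 1: x=[5.7955] v=[-0.0904]
Step 2: x=[5.7865] v=[-0.1807]
Step 3: x=[5.7730] v=[-0.2708]
Step 4: x=[5.7550] v=[-0.3605]
Step 5: x=[5.7325] v=[-0.4497]
Step 6: x=[5.7056] v=[-0.5382]
Step 7: x=[5.6743] v=[-0.6260]
Step 8: x=[5.6387] v=[-0.7129]
Step 9: x=[5.5988] v=[-0.7988]
Step 10: x=[5.5546] v=[-0.8836]
Step 11: x=[5.5062] v=[-0.9671]
Step 12: x=[5.4537] v=[-1.0492]
Step 13: x=[5.3972] v=[-1.1299]
Step 14: x=[5.3368] v=[-1.2090]
Step 15: x=[5.2725] v=[-1.2863]
Step 16: x=[5.2044] v=[-1.3618]
Step 17: x=[5.1326] v=[-1.4354]
Step 18: x=[5.0573] v=[-1.5070]
Step 19: x=[4.9785] v=[-1.5764]
Step 20: x=[4.8963] v=[-1.6436]
Step 21: x=[4.8109] v=[-1.7085]
Step 22: x=[4.7224] v=[-1.7710]
Step 23: x=[4.6309] v=[-1.8310]
Step 24: x=[4.5365] v=[-1.8884]
Step 25: x=[4.4393] v=[-1.9431]
Step 26: x=[4.3395] v=[-1.9951]
Step 27: x=[4.2373] v=[-2.0443]
Step 28: x=[4.1328] v=[-2.0906]
Step 29: x=[4.0261] v=[-2.1339]
Step 30: x=[3.9174] v=[-2.1742]
Step 31: x=[3.8068] v=[-2.2114]
Step 32: x=[3.6945] v=[-2.2455]
Step 33: x=[3.5807] v=[-2.2764]
Step 34: x=[3.4655] v=[-2.3041]
Step 35: x=[3.3491] v=[-2.3286]
Step 36: x=[3.2316] v=[-2.3498]
Step 37: x=[3.1132] v=[-2.3677]
Step 38: x=[2.9941] v=[-2.3822]
Step 39: x=[2.8744] v=[-2.3933]
Step 40: x=[2.7543] v=[-2.4011]
Step 41: x=[2.6340] v=[-2.4055]
Step 42: x=[2.5137] v=[-2.4065]
Step 43: x=[2.3935] v=[-2.4041]
Step 44: x=[2.2736] v=[-2.3983]
Step 45: x=[2.1541] v=[-2.3891]
Step 46: x=[2.0353] v=[-2.3765]
Step 47: x=[1.9173] v=[-2.3605]
Step 48: x=[1.8002] v=[-2.3412]
Step 49: x=[1.6843] v=[-2.3186]
Step 50: x=[1.5697] v=[-2.2927]
Step 51: x=[1.4565] v=[-2.2636]
Step 52: x=[1.3449] v=[-2.2313]
Step 53: x=[1.2351] v=[-2.1958]
Step 54: x=[1.1272] v=[-2.1572]
Step 55: x=[1.0214] v=[-2.1156]
Step 56: x=[0.9179] v=[-2.0710]
Step 57: x=[0.8167] v=[-2.0235]
Step 58: x=[0.7180] v=[-1.9731]
Step 59: x=[0.6220] v=[-1.9199]
Step 60: x=[0.5288] v=[-1.8640]
Step 61: x=[0.4385] v=[-1.8055]
Step 62: x=[0.3513] v=[-1.7444]
Step 63: x=[0.2673] v=[-1.6809]
Step 64: x=[0.1866] v=[-1.6150]
Step 65: x=[0.1093] v=[-1.5468]
Step 66: x=[0.0355] v=[-1.4764]
Step 67: x=[-0.0347] v=[-1.4039]
Step 68: x=[-0.1012] v=[-1.3294]
Step 69: x=[-0.1639] v=[-1.2531]
Step 70: x=[-0.2227] v=[-1.1750]
v[0] did not become non-negative within 70 steps; using fallback time=3.5000

Answer: 3.5000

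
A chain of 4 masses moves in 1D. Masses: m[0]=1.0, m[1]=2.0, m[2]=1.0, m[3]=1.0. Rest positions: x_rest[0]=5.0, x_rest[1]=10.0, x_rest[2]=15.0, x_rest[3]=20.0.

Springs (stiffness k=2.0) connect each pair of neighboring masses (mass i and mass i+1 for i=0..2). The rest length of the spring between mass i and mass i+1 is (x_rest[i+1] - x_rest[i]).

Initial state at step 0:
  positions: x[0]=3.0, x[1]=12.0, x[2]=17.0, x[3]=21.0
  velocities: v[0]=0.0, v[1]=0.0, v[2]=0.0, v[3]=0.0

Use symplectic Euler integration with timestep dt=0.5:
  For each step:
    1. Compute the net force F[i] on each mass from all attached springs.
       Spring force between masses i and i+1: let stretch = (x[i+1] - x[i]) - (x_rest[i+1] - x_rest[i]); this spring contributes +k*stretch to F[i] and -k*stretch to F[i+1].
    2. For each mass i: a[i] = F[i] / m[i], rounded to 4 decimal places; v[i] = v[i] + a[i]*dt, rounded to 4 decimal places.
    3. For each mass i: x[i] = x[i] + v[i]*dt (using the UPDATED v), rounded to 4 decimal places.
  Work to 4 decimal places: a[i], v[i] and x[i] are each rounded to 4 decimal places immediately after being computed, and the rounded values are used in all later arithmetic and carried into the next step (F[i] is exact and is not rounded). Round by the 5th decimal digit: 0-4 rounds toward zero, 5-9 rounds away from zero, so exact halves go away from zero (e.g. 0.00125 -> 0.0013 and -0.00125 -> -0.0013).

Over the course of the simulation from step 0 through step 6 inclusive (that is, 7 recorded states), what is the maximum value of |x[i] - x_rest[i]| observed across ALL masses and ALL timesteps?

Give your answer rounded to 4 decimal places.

Step 0: x=[3.0000 12.0000 17.0000 21.0000] v=[0.0000 0.0000 0.0000 0.0000]
Step 1: x=[5.0000 11.0000 16.5000 21.5000] v=[4.0000 -2.0000 -1.0000 1.0000]
Step 2: x=[7.5000 9.8750 15.7500 22.0000] v=[5.0000 -2.2500 -1.5000 1.0000]
Step 3: x=[8.6875 9.6250 15.1875 21.8750] v=[2.3750 -0.5000 -1.1250 -0.2500]
Step 4: x=[7.8438 10.5313 15.1875 20.9063] v=[-1.6875 1.8125 0.0000 -1.9375]
Step 5: x=[5.8438 11.9298 15.7188 19.5782] v=[-4.0000 2.7969 1.0626 -2.6563]
Step 6: x=[4.3868 12.7540 16.2853 18.8204] v=[-2.9140 1.6484 1.1330 -1.5157]
Max displacement = 3.6875

Answer: 3.6875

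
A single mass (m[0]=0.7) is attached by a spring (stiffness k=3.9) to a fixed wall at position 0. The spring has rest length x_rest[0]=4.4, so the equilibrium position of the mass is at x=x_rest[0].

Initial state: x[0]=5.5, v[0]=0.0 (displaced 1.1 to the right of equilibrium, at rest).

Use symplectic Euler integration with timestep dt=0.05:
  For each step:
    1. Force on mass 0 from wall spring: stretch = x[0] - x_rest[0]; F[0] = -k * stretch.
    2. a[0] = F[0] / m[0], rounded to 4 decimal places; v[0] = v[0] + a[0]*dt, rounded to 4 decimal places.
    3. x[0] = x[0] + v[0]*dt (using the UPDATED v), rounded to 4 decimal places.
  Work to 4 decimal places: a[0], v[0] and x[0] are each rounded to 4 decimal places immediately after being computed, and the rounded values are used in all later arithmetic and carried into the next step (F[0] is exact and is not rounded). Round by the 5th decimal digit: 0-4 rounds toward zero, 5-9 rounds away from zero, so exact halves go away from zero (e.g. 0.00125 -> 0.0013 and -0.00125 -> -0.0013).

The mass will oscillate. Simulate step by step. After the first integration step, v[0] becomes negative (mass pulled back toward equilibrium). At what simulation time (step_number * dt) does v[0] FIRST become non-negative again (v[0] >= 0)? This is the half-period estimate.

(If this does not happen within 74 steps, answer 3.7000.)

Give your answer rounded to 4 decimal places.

Answer: 1.3500

Derivation:
Step 0: x=[5.5000] v=[0.0000]
Step 1: x=[5.4847] v=[-0.3064]
Step 2: x=[5.4543] v=[-0.6086]
Step 3: x=[5.4092] v=[-0.9023]
Step 4: x=[5.3500] v=[-1.1834]
Step 5: x=[5.2776] v=[-1.4480]
Step 6: x=[5.1930] v=[-1.6925]
Step 7: x=[5.0973] v=[-1.9134]
Step 8: x=[4.9919] v=[-2.1077]
Step 9: x=[4.8783] v=[-2.2726]
Step 10: x=[4.7580] v=[-2.4058]
Step 11: x=[4.6327] v=[-2.5055]
Step 12: x=[4.5042] v=[-2.5703]
Step 13: x=[4.3742] v=[-2.5993]
Step 14: x=[4.2446] v=[-2.5921]
Step 15: x=[4.1172] v=[-2.5488]
Step 16: x=[3.9937] v=[-2.4700]
Step 17: x=[3.8759] v=[-2.3568]
Step 18: x=[3.7654] v=[-2.2108]
Step 19: x=[3.6637] v=[-2.0340]
Step 20: x=[3.5723] v=[-1.8289]
Step 21: x=[3.4924] v=[-1.5983]
Step 22: x=[3.4251] v=[-1.3455]
Step 23: x=[3.3714] v=[-1.0739]
Step 24: x=[3.3320] v=[-0.7874]
Step 25: x=[3.3075] v=[-0.4899]
Step 26: x=[3.2982] v=[-0.1856]
Step 27: x=[3.3043] v=[0.1213]
First v>=0 after going negative at step 27, time=1.3500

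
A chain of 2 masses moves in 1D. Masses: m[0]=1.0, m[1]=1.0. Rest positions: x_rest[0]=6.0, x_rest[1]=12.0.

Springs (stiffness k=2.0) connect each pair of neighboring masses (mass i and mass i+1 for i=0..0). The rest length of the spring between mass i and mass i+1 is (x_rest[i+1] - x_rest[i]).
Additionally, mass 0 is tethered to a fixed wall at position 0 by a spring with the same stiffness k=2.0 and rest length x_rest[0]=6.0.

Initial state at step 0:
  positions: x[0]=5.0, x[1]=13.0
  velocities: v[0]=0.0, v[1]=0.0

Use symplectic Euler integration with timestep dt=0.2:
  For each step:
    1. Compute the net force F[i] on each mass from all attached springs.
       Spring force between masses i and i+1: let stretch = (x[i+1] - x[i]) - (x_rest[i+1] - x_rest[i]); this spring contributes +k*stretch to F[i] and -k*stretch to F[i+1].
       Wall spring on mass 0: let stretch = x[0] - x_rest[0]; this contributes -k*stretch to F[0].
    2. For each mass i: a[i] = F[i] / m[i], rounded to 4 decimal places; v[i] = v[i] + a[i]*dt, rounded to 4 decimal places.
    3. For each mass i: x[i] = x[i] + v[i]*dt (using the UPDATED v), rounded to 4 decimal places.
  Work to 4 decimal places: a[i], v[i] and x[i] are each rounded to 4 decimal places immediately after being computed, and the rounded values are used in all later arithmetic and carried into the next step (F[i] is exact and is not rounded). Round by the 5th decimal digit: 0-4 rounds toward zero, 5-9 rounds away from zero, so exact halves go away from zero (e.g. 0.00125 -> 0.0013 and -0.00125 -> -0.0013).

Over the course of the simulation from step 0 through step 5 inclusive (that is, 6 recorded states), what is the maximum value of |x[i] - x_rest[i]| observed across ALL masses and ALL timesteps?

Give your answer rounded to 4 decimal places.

Answer: 1.0893

Derivation:
Step 0: x=[5.0000 13.0000] v=[0.0000 0.0000]
Step 1: x=[5.2400 12.8400] v=[1.2000 -0.8000]
Step 2: x=[5.6688 12.5520] v=[2.1440 -1.4400]
Step 3: x=[6.1948 12.1933] v=[2.6298 -1.7933]
Step 4: x=[6.7051 11.8348] v=[2.5513 -1.7927]
Step 5: x=[7.0893 11.5459] v=[1.9211 -1.4446]
Max displacement = 1.0893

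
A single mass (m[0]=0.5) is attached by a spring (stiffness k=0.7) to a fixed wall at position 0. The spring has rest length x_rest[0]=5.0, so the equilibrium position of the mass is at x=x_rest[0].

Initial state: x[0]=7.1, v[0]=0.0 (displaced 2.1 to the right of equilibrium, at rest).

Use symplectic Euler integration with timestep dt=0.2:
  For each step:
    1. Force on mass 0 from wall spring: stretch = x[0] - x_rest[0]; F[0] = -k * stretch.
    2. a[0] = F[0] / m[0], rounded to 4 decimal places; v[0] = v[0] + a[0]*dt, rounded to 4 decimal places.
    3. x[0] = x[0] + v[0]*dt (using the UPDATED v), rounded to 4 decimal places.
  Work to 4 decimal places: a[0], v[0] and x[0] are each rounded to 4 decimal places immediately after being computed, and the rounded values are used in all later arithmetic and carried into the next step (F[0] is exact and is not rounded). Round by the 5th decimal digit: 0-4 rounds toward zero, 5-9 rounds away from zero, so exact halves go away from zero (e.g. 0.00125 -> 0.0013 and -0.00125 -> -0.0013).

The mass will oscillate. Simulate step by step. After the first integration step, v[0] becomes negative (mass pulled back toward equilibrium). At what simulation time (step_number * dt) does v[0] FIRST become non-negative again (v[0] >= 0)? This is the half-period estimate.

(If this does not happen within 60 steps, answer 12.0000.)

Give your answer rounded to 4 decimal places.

Answer: 2.8000

Derivation:
Step 0: x=[7.1000] v=[0.0000]
Step 1: x=[6.9824] v=[-0.5880]
Step 2: x=[6.7538] v=[-1.1431]
Step 3: x=[6.4270] v=[-1.6342]
Step 4: x=[6.0202] v=[-2.0338]
Step 5: x=[5.5563] v=[-2.3195]
Step 6: x=[5.0612] v=[-2.4753]
Step 7: x=[4.5627] v=[-2.4924]
Step 8: x=[4.0887] v=[-2.3700]
Step 9: x=[3.6657] v=[-2.1148]
Step 10: x=[3.3175] v=[-1.7412]
Step 11: x=[3.0635] v=[-1.2701]
Step 12: x=[2.9179] v=[-0.7279]
Step 13: x=[2.8889] v=[-0.1449]
Step 14: x=[2.9781] v=[0.4462]
First v>=0 after going negative at step 14, time=2.8000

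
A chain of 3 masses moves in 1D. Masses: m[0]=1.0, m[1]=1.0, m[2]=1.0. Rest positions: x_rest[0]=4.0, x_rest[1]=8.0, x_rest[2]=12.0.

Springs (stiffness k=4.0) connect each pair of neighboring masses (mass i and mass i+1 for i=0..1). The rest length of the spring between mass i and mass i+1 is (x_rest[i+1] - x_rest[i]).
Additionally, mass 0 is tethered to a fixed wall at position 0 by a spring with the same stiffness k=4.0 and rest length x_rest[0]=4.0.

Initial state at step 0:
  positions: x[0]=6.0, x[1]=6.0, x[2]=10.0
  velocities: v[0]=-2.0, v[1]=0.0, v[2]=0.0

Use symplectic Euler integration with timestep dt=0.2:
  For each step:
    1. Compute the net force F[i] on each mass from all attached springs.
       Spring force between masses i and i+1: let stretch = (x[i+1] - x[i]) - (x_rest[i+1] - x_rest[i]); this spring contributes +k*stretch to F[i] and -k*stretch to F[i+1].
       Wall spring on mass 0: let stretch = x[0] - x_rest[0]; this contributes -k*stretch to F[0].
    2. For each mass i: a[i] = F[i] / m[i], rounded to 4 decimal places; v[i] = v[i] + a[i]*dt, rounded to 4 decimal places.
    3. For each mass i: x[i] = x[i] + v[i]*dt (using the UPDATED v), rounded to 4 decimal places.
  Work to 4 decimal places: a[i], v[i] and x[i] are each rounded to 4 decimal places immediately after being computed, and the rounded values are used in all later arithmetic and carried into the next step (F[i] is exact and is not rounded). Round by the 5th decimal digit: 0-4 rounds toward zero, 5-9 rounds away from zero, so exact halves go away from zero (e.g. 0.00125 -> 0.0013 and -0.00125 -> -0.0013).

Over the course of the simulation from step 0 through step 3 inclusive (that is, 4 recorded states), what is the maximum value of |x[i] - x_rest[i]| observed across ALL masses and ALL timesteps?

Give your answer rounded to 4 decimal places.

Step 0: x=[6.0000 6.0000 10.0000] v=[-2.0000 0.0000 0.0000]
Step 1: x=[4.6400 6.6400 10.0000] v=[-6.8000 3.2000 0.0000]
Step 2: x=[2.8576 7.4976 10.1024] v=[-8.9120 4.2880 0.5120]
Step 3: x=[1.3604 8.0296 10.4280] v=[-7.4861 2.6598 1.6282]
Max displacement = 2.6396

Answer: 2.6396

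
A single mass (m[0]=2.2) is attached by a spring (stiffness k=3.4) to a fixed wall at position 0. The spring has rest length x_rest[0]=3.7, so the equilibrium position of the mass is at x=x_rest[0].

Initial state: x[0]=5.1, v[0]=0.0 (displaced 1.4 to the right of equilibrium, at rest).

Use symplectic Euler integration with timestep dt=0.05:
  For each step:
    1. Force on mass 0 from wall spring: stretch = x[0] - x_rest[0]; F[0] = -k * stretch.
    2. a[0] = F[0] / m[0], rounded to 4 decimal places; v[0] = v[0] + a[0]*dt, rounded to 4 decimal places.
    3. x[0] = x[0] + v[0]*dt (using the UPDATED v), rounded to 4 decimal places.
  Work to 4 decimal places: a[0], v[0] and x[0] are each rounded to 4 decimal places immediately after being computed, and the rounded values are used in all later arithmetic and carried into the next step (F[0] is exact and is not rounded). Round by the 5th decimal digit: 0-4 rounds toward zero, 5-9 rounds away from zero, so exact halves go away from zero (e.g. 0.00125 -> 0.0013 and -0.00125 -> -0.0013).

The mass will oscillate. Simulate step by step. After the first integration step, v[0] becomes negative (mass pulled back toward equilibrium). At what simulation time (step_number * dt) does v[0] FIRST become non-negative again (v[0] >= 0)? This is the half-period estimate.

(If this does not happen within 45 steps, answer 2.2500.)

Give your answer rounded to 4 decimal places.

Answer: 2.2500

Derivation:
Step 0: x=[5.1000] v=[0.0000]
Step 1: x=[5.0946] v=[-0.1082]
Step 2: x=[5.0838] v=[-0.2160]
Step 3: x=[5.0677] v=[-0.3229]
Step 4: x=[5.0463] v=[-0.4286]
Step 5: x=[5.0197] v=[-0.5326]
Step 6: x=[4.9880] v=[-0.6346]
Step 7: x=[4.9513] v=[-0.7341]
Step 8: x=[4.9098] v=[-0.8308]
Step 9: x=[4.8636] v=[-0.9243]
Step 10: x=[4.8129] v=[-1.0142]
Step 11: x=[4.7579] v=[-1.1002]
Step 12: x=[4.6988] v=[-1.1819]
Step 13: x=[4.6358] v=[-1.2591]
Step 14: x=[4.5692] v=[-1.3314]
Step 15: x=[4.4993] v=[-1.3986]
Step 16: x=[4.4263] v=[-1.4604]
Step 17: x=[4.3505] v=[-1.5165]
Step 18: x=[4.2722] v=[-1.5668]
Step 19: x=[4.1917] v=[-1.6110]
Step 20: x=[4.1093] v=[-1.6490]
Step 21: x=[4.0253] v=[-1.6806]
Step 22: x=[3.9400] v=[-1.7057]
Step 23: x=[3.8538] v=[-1.7242]
Step 24: x=[3.7670] v=[-1.7361]
Step 25: x=[3.6799] v=[-1.7413]
Step 26: x=[3.5929] v=[-1.7397]
Step 27: x=[3.5063] v=[-1.7314]
Step 28: x=[3.4205] v=[-1.7164]
Step 29: x=[3.3358] v=[-1.6948]
Step 30: x=[3.2525] v=[-1.6667]
Step 31: x=[3.1709] v=[-1.6321]
Step 32: x=[3.0913] v=[-1.5912]
Step 33: x=[3.0141] v=[-1.5442]
Step 34: x=[2.9395] v=[-1.4912]
Step 35: x=[2.8679] v=[-1.4324]
Step 36: x=[2.7995] v=[-1.3681]
Step 37: x=[2.7346] v=[-1.2985]
Step 38: x=[2.6734] v=[-1.2239]
Step 39: x=[2.6162] v=[-1.1446]
Step 40: x=[2.5632] v=[-1.0609]
Step 41: x=[2.5145] v=[-0.9731]
Step 42: x=[2.4704] v=[-0.8815]
Step 43: x=[2.4311] v=[-0.7865]
Step 44: x=[2.3967] v=[-0.6885]
Step 45: x=[2.3673] v=[-0.5878]
v[0] did not become non-negative within 45 steps; using fallback time=2.2500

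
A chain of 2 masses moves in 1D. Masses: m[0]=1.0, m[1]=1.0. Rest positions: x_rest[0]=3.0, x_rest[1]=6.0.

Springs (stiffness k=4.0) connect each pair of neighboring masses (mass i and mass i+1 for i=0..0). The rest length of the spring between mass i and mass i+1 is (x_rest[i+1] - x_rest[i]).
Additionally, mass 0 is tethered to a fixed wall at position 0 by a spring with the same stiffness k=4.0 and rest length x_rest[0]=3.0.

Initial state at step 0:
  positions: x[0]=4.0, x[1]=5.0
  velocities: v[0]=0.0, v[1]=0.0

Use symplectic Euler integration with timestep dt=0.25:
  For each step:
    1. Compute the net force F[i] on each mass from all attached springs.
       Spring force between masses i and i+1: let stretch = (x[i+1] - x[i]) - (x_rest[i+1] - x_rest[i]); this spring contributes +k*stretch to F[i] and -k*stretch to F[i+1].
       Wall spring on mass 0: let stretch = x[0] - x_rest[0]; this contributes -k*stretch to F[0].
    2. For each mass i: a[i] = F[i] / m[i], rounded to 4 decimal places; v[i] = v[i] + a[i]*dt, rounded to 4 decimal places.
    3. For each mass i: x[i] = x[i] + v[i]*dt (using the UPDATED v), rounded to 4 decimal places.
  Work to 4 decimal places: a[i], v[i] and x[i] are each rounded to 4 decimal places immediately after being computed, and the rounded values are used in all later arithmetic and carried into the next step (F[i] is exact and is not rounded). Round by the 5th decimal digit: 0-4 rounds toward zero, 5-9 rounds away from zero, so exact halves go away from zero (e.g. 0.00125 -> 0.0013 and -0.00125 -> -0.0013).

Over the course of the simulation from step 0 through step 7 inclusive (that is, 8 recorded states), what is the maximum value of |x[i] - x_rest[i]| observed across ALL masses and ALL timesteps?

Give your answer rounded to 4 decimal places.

Step 0: x=[4.0000 5.0000] v=[0.0000 0.0000]
Step 1: x=[3.2500 5.5000] v=[-3.0000 2.0000]
Step 2: x=[2.2500 6.1875] v=[-4.0000 2.7500]
Step 3: x=[1.6719 6.6406] v=[-2.3125 1.8125]
Step 4: x=[1.9180 6.6016] v=[0.9843 -0.1562]
Step 5: x=[2.8555 6.1417] v=[3.7499 -1.8398]
Step 6: x=[3.9007 5.6102] v=[4.1806 -2.1260]
Step 7: x=[4.3981 5.4013] v=[1.9894 -0.8355]
Max displacement = 1.3981

Answer: 1.3981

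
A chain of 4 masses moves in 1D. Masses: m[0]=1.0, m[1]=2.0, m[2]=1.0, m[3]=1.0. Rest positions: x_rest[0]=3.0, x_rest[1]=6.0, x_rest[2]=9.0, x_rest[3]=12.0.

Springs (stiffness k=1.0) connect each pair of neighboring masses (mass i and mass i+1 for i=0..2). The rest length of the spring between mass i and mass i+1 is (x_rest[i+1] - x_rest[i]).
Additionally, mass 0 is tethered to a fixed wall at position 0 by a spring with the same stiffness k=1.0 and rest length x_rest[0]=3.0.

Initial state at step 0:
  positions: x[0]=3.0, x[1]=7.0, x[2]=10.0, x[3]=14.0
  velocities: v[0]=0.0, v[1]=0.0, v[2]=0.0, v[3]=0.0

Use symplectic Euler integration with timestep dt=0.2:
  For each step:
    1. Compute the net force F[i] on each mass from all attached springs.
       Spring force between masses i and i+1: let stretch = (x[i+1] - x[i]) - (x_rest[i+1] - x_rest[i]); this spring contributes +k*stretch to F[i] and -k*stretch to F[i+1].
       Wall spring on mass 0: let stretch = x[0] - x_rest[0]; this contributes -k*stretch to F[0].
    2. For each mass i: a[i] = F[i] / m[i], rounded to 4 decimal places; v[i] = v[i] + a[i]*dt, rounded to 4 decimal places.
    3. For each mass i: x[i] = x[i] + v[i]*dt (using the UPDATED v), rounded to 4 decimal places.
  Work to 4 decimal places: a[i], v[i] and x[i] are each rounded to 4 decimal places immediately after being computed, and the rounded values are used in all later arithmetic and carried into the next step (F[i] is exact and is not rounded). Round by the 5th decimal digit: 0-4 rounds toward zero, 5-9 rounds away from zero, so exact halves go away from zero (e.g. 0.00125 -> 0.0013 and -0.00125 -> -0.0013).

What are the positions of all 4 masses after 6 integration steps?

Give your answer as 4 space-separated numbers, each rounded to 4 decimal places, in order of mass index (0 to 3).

Step 0: x=[3.0000 7.0000 10.0000 14.0000] v=[0.0000 0.0000 0.0000 0.0000]
Step 1: x=[3.0400 6.9800 10.0400 13.9600] v=[0.2000 -0.1000 0.2000 -0.2000]
Step 2: x=[3.1160 6.9424 10.1144 13.8832] v=[0.3800 -0.1880 0.3720 -0.3840]
Step 3: x=[3.2204 6.8917 10.2127 13.7756] v=[0.5221 -0.2534 0.4914 -0.5378]
Step 4: x=[3.3429 6.8340 10.3207 13.6455] v=[0.6123 -0.2884 0.5398 -0.6504]
Step 5: x=[3.4713 6.7762 10.4222 13.5024] v=[0.6419 -0.2888 0.5074 -0.7154]
Step 6: x=[3.5930 6.7253 10.5010 13.3561] v=[0.6086 -0.2547 0.3942 -0.7314]

Answer: 3.5930 6.7253 10.5010 13.3561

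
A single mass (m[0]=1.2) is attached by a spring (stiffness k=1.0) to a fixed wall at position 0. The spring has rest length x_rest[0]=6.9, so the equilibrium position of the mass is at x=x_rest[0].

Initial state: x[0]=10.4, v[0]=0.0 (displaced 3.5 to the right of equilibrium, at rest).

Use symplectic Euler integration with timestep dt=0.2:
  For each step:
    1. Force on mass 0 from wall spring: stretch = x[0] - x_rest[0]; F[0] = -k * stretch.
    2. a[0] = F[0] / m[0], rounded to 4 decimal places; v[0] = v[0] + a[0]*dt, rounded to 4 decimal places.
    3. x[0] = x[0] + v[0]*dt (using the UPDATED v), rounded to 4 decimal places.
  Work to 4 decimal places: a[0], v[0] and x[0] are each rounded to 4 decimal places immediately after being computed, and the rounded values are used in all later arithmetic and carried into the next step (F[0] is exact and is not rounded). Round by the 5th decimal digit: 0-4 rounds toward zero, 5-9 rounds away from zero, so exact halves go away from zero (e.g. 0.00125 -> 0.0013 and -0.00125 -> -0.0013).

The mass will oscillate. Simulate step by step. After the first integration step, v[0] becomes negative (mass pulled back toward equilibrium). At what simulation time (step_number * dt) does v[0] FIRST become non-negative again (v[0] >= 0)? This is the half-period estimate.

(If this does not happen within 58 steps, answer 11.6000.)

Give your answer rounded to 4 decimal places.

Step 0: x=[10.4000] v=[0.0000]
Step 1: x=[10.2833] v=[-0.5833]
Step 2: x=[10.0539] v=[-1.1472]
Step 3: x=[9.7193] v=[-1.6729]
Step 4: x=[9.2907] v=[-2.1428]
Step 5: x=[8.7824] v=[-2.5413]
Step 6: x=[8.2114] v=[-2.8550]
Step 7: x=[7.5967] v=[-3.0736]
Step 8: x=[6.9588] v=[-3.1897]
Step 9: x=[6.3189] v=[-3.1995]
Step 10: x=[5.6984] v=[-3.1026]
Step 11: x=[5.1179] v=[-2.9023]
Step 12: x=[4.5968] v=[-2.6053]
Step 13: x=[4.1525] v=[-2.2214]
Step 14: x=[3.7998] v=[-1.7635]
Step 15: x=[3.5504] v=[-1.2468]
Step 16: x=[3.4127] v=[-0.6885]
Step 17: x=[3.3912] v=[-0.1073]
Step 18: x=[3.4867] v=[0.4775]
First v>=0 after going negative at step 18, time=3.6000

Answer: 3.6000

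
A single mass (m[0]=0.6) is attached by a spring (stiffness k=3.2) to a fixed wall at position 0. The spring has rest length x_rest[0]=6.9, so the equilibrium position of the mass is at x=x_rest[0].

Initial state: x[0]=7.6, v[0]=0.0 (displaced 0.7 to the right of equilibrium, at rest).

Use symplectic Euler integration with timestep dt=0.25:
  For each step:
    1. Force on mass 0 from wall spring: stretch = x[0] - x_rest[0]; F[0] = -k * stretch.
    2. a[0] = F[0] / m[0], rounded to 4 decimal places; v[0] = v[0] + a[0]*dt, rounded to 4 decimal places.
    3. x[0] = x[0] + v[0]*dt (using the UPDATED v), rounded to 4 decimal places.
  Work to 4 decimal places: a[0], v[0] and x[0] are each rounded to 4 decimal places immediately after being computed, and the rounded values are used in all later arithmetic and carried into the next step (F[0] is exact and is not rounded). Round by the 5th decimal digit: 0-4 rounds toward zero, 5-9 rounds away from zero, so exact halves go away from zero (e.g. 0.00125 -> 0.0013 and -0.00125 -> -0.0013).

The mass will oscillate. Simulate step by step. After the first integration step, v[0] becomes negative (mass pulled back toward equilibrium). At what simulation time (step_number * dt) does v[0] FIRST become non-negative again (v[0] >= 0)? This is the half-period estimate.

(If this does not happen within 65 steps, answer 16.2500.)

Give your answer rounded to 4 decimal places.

Step 0: x=[7.6000] v=[0.0000]
Step 1: x=[7.3667] v=[-0.9333]
Step 2: x=[6.9778] v=[-1.5556]
Step 3: x=[6.5630] v=[-1.6593]
Step 4: x=[6.2605] v=[-1.2100]
Step 5: x=[6.1712] v=[-0.3573]
Step 6: x=[6.3248] v=[0.6144]
First v>=0 after going negative at step 6, time=1.5000

Answer: 1.5000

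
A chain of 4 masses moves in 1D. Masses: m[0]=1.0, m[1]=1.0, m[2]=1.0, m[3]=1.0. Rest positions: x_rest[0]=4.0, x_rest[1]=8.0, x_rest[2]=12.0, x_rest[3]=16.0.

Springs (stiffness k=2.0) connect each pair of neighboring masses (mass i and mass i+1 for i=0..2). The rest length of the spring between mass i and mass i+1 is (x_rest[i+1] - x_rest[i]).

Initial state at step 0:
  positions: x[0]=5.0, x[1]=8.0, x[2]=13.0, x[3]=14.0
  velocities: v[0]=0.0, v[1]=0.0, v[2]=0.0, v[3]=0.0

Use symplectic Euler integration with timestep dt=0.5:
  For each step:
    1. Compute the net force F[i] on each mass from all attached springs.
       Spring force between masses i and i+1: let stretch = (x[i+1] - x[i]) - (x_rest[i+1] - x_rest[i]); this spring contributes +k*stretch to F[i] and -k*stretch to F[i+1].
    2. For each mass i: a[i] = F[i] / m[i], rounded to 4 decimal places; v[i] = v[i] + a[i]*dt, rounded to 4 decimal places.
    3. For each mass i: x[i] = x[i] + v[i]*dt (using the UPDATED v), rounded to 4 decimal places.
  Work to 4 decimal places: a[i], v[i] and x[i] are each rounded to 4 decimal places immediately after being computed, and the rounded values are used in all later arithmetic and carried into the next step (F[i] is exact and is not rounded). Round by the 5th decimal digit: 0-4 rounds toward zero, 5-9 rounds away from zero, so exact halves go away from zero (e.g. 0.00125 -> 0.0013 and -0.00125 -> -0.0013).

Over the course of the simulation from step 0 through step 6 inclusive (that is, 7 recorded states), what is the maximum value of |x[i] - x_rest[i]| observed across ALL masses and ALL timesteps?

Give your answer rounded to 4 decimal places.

Answer: 2.0625

Derivation:
Step 0: x=[5.0000 8.0000 13.0000 14.0000] v=[0.0000 0.0000 0.0000 0.0000]
Step 1: x=[4.5000 9.0000 11.0000 15.5000] v=[-1.0000 2.0000 -4.0000 3.0000]
Step 2: x=[4.2500 8.7500 10.2500 16.7500] v=[-0.5000 -0.5000 -1.5000 2.5000]
Step 3: x=[4.2500 7.0000 12.0000 16.7500] v=[0.0000 -3.5000 3.5000 0.0000]
Step 4: x=[3.6250 6.3750 13.6250 16.3750] v=[-1.2500 -1.2500 3.2500 -0.7500]
Step 5: x=[2.3750 8.0000 13.0000 16.6250] v=[-2.5000 3.2500 -1.2500 0.5000]
Step 6: x=[1.9375 9.3125 11.6875 17.0625] v=[-0.8750 2.6250 -2.6250 0.8750]
Max displacement = 2.0625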